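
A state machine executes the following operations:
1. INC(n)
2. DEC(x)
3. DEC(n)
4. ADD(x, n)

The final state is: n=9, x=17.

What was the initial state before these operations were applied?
n=9, x=9

Working backwards:
Final state: n=9, x=17
Before step 4 (ADD(x, n)): n=9, x=8
Before step 3 (DEC(n)): n=10, x=8
Before step 2 (DEC(x)): n=10, x=9
Before step 1 (INC(n)): n=9, x=9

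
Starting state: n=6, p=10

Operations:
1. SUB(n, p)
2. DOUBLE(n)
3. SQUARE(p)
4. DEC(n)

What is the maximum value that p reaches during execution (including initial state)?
100

Values of p at each step:
Initial: p = 10
After step 1: p = 10
After step 2: p = 10
After step 3: p = 100 ← maximum
After step 4: p = 100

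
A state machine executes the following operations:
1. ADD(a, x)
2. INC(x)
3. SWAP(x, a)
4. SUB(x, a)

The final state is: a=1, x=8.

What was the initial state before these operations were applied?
a=9, x=0

Working backwards:
Final state: a=1, x=8
Before step 4 (SUB(x, a)): a=1, x=9
Before step 3 (SWAP(x, a)): a=9, x=1
Before step 2 (INC(x)): a=9, x=0
Before step 1 (ADD(a, x)): a=9, x=0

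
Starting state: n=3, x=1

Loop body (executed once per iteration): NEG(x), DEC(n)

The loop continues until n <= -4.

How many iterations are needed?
7

Tracing iterations:
Initial: n=3, x=1
After iteration 1: n=2, x=-1
After iteration 2: n=1, x=1
After iteration 3: n=0, x=-1
After iteration 4: n=-1, x=1
After iteration 5: n=-2, x=-1
After iteration 6: n=-3, x=1
After iteration 7: n=-4, x=-1
n <= -4 now holds, so the loop exits after 7 iterations.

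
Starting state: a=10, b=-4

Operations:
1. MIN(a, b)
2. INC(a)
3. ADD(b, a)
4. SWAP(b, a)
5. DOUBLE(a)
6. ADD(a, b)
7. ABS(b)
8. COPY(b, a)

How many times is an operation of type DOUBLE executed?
1

Counting DOUBLE operations:
Step 5: DOUBLE(a) ← DOUBLE
Total: 1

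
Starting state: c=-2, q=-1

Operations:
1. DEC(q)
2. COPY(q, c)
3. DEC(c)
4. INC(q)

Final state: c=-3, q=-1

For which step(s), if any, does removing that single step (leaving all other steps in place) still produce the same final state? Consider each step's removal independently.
Step(s) 1, 2

Testing removal of each single step:
Without step 1: final = c=-3, q=-1 (same)
Without step 2: final = c=-3, q=-1 (same)
Without step 3: final = c=-2, q=-1 (different)
Without step 4: final = c=-3, q=-2 (different)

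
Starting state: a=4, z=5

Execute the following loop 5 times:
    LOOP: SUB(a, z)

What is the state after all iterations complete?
a=-21, z=5

Iteration trace:
Start: a=4, z=5
After iteration 1: a=-1, z=5
After iteration 2: a=-6, z=5
After iteration 3: a=-11, z=5
After iteration 4: a=-16, z=5
After iteration 5: a=-21, z=5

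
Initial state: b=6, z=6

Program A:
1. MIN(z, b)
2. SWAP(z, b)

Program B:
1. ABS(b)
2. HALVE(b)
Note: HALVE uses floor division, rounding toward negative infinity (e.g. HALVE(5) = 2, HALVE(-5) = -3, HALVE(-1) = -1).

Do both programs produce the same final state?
No

Program A final state: b=6, z=6
Program B final state: b=3, z=6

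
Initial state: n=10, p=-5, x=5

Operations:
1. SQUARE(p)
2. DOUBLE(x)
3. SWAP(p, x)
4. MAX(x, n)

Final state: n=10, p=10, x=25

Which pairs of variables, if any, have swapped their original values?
None

Comparing initial and final values:
p: -5 → 10
x: 5 → 25
n: 10 → 10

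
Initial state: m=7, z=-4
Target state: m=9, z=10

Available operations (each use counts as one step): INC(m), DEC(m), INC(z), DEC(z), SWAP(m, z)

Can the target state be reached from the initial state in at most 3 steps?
No

The target state cannot be reached within 3 steps.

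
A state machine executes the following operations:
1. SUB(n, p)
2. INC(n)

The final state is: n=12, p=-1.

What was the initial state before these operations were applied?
n=10, p=-1

Working backwards:
Final state: n=12, p=-1
Before step 2 (INC(n)): n=11, p=-1
Before step 1 (SUB(n, p)): n=10, p=-1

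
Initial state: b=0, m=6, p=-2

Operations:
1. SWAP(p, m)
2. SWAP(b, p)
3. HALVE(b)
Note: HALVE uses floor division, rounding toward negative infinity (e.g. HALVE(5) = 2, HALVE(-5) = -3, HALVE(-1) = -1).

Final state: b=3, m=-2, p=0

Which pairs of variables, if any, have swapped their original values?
None

Comparing initial and final values:
b: 0 → 3
p: -2 → 0
m: 6 → -2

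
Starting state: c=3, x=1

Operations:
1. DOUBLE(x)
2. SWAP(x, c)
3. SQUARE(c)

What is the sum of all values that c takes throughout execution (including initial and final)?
12

Values of c at each step:
Initial: c = 3
After step 1: c = 3
After step 2: c = 2
After step 3: c = 4
Sum = 3 + 3 + 2 + 4 = 12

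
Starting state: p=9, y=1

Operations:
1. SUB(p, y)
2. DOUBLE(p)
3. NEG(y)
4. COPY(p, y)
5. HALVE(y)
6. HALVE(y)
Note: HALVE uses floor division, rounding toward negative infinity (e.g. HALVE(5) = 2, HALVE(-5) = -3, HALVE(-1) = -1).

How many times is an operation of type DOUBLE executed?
1

Counting DOUBLE operations:
Step 2: DOUBLE(p) ← DOUBLE
Total: 1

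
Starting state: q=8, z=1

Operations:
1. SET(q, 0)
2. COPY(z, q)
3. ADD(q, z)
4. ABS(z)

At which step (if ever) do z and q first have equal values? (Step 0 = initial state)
Step 2

z and q first become equal after step 2.

Comparing values at each step:
Initial: z=1, q=8
After step 1: z=1, q=0
After step 2: z=0, q=0 ← equal!
After step 3: z=0, q=0 ← equal!
After step 4: z=0, q=0 ← equal!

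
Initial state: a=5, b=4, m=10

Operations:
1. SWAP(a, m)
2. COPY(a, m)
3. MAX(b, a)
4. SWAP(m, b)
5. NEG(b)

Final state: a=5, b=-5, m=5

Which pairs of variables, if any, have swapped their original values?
None

Comparing initial and final values:
b: 4 → -5
m: 10 → 5
a: 5 → 5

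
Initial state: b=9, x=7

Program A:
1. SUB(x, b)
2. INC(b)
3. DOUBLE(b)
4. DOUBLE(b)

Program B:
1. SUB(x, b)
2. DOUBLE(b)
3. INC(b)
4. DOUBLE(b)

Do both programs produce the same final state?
No

Program A final state: b=40, x=-2
Program B final state: b=38, x=-2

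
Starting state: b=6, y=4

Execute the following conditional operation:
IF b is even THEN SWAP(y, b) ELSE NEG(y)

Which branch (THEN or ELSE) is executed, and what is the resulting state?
Branch: THEN, Final state: b=4, y=6

Evaluating condition: b is even
Condition is True, so THEN branch executes
After SWAP(y, b): b=4, y=6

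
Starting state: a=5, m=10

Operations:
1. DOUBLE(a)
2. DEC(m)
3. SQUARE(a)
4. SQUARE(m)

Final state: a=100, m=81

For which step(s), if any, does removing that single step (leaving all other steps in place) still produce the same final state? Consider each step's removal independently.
None - removing any single step changes the final result

Testing removal of each single step:
Without step 1: final = a=25, m=81 (different)
Without step 2: final = a=100, m=100 (different)
Without step 3: final = a=10, m=81 (different)
Without step 4: final = a=100, m=9 (different)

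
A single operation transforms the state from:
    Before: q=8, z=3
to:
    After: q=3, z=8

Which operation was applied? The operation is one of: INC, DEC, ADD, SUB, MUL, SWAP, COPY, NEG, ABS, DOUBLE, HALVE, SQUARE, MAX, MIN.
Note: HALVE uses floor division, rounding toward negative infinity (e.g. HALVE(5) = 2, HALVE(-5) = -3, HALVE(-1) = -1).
SWAP(z, q)

Analyzing the change:
Before: q=8, z=3
After: q=3, z=8
Variable z changed from 3 to 8
Variable q changed from 8 to 3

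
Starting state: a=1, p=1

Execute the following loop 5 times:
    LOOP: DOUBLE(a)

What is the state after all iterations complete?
a=32, p=1

Iteration trace:
Start: a=1, p=1
After iteration 1: a=2, p=1
After iteration 2: a=4, p=1
After iteration 3: a=8, p=1
After iteration 4: a=16, p=1
After iteration 5: a=32, p=1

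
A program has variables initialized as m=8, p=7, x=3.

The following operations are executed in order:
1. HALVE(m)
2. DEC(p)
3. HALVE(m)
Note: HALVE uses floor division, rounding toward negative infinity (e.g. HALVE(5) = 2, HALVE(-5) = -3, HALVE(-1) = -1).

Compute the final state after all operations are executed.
{m: 2, p: 6, x: 3}

Step-by-step execution:
Initial: m=8, p=7, x=3
After step 1 (HALVE(m)): m=4, p=7, x=3
After step 2 (DEC(p)): m=4, p=6, x=3
After step 3 (HALVE(m)): m=2, p=6, x=3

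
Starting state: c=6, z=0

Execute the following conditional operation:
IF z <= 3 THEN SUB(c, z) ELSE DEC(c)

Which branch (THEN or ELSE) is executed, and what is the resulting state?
Branch: THEN, Final state: c=6, z=0

Evaluating condition: z <= 3
z = 0
Condition is True, so THEN branch executes
After SUB(c, z): c=6, z=0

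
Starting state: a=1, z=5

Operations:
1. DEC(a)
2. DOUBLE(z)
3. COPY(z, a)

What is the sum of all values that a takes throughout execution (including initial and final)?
1

Values of a at each step:
Initial: a = 1
After step 1: a = 0
After step 2: a = 0
After step 3: a = 0
Sum = 1 + 0 + 0 + 0 = 1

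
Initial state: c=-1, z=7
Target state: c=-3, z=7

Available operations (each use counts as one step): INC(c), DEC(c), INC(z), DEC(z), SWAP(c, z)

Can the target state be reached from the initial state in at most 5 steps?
Yes

Path (2 steps): DEC(c) → DEC(c)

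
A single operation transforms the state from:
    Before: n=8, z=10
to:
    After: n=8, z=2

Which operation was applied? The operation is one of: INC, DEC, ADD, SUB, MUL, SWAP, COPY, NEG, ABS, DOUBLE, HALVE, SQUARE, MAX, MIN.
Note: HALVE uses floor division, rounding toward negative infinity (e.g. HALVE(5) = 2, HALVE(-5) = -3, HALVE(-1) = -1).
SUB(z, n)

Analyzing the change:
Before: n=8, z=10
After: n=8, z=2
Variable z changed from 10 to 2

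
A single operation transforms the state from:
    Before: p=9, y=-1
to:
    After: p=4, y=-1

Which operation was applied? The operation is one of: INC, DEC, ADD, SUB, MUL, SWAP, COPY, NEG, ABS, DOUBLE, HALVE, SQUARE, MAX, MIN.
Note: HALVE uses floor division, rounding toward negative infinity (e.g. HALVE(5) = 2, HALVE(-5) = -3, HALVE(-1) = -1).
HALVE(p)

Analyzing the change:
Before: p=9, y=-1
After: p=4, y=-1
Variable p changed from 9 to 4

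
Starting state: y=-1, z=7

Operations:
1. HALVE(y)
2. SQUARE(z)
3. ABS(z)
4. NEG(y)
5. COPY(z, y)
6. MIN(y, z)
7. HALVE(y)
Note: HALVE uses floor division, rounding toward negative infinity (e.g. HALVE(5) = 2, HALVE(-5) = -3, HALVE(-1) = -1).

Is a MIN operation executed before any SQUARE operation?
No

First MIN: step 6
First SQUARE: step 2
Since 6 > 2, SQUARE comes first.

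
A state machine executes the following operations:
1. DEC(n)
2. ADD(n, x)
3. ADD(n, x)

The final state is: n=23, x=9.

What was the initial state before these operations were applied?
n=6, x=9

Working backwards:
Final state: n=23, x=9
Before step 3 (ADD(n, x)): n=14, x=9
Before step 2 (ADD(n, x)): n=5, x=9
Before step 1 (DEC(n)): n=6, x=9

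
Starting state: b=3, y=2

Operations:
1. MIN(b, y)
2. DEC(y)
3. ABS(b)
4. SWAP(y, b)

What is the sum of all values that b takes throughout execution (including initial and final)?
10

Values of b at each step:
Initial: b = 3
After step 1: b = 2
After step 2: b = 2
After step 3: b = 2
After step 4: b = 1
Sum = 3 + 2 + 2 + 2 + 1 = 10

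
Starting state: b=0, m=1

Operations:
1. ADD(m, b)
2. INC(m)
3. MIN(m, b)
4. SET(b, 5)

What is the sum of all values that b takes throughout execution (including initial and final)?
5

Values of b at each step:
Initial: b = 0
After step 1: b = 0
After step 2: b = 0
After step 3: b = 0
After step 4: b = 5
Sum = 0 + 0 + 0 + 0 + 5 = 5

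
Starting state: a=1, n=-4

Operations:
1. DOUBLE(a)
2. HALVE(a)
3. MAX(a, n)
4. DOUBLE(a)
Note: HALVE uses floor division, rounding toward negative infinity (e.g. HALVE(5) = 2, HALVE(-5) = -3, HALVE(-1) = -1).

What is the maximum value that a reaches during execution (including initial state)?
2

Values of a at each step:
Initial: a = 1
After step 1: a = 2 ← maximum
After step 2: a = 1
After step 3: a = 1
After step 4: a = 2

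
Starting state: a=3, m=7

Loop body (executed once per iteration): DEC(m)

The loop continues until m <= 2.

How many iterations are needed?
5

Tracing iterations:
Initial: a=3, m=7
After iteration 1: a=3, m=6
After iteration 2: a=3, m=5
After iteration 3: a=3, m=4
After iteration 4: a=3, m=3
After iteration 5: a=3, m=2
m <= 2 now holds, so the loop exits after 5 iterations.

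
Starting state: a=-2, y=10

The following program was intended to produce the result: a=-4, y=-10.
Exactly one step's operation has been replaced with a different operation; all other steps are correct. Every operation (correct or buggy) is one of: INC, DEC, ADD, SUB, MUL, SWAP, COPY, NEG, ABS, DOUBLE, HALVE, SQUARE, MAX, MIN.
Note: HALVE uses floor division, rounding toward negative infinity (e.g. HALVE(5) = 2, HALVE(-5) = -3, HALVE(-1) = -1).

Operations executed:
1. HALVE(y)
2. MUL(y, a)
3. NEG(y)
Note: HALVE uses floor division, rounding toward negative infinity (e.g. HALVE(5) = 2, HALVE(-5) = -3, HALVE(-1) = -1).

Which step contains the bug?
Step 3

Trace with buggy code:
Initial: a=-2, y=10
After step 1: a=-2, y=5
After step 2: a=-2, y=-10
After step 3: a=-2, y=10
Actual final a=-2, y=10 ≠ expected a=-4, y=-10.
Step 3 is the only position where a single-operation replacement can produce the expected result.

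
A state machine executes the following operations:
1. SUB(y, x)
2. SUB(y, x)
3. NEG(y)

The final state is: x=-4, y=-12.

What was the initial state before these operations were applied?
x=-4, y=4

Working backwards:
Final state: x=-4, y=-12
Before step 3 (NEG(y)): x=-4, y=12
Before step 2 (SUB(y, x)): x=-4, y=8
Before step 1 (SUB(y, x)): x=-4, y=4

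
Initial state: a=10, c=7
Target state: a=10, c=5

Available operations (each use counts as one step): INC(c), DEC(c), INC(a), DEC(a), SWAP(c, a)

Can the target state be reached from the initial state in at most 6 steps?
Yes

Path (2 steps): DEC(c) → DEC(c)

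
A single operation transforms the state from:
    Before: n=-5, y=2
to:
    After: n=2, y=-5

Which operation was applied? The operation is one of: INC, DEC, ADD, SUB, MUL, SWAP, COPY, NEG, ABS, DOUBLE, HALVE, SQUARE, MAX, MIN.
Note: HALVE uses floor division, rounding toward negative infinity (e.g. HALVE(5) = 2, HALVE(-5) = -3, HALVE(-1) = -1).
SWAP(y, n)

Analyzing the change:
Before: n=-5, y=2
After: n=2, y=-5
Variable y changed from 2 to -5
Variable n changed from -5 to 2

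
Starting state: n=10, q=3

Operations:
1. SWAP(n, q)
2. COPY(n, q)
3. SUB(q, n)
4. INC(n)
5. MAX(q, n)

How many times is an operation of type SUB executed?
1

Counting SUB operations:
Step 3: SUB(q, n) ← SUB
Total: 1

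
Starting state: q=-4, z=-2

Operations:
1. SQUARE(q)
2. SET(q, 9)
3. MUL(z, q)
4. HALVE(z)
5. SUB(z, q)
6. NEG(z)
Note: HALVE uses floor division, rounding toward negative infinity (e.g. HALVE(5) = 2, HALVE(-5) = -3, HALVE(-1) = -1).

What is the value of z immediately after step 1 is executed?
z = -2

Tracing z through execution:
Initial: z = -2
After step 1 (SQUARE(q)): z = -2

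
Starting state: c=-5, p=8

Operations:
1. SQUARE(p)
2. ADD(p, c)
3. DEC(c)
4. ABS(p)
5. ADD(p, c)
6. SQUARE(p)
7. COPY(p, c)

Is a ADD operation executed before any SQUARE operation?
No

First ADD: step 2
First SQUARE: step 1
Since 2 > 1, SQUARE comes first.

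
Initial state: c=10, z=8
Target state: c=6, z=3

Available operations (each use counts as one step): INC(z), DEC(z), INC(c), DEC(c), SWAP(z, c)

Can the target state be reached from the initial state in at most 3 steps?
No

The target state cannot be reached within 3 steps.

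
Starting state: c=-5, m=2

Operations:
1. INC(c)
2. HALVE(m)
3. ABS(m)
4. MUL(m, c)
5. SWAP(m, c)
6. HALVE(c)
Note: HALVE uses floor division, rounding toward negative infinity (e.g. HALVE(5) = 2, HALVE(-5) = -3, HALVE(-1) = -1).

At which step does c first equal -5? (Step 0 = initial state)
Step 0

Tracing c:
Initial: c = -5 ← first occurrence
After step 1: c = -4
After step 2: c = -4
After step 3: c = -4
After step 4: c = -4
After step 5: c = -4
After step 6: c = -2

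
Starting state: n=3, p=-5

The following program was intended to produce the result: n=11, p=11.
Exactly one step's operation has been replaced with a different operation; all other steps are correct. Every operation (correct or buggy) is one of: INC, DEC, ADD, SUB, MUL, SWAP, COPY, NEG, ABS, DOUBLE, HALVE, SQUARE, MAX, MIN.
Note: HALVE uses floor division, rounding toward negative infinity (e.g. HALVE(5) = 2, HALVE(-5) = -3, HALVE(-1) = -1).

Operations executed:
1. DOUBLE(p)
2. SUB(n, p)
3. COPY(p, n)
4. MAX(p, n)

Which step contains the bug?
Step 1

Trace with buggy code:
Initial: n=3, p=-5
After step 1: n=3, p=-10
After step 2: n=13, p=-10
After step 3: n=13, p=13
After step 4: n=13, p=13
Actual final n=13, p=13 ≠ expected n=11, p=11.
Step 1 is the only position where a single-operation replacement can produce the expected result.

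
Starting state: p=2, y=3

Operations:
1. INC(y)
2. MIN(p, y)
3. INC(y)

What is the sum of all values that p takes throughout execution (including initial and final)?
8

Values of p at each step:
Initial: p = 2
After step 1: p = 2
After step 2: p = 2
After step 3: p = 2
Sum = 2 + 2 + 2 + 2 = 8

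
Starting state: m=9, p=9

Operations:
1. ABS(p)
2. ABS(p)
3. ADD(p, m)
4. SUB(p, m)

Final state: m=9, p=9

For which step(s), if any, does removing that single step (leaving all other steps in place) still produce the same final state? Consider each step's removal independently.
Step(s) 1, 2

Testing removal of each single step:
Without step 1: final = m=9, p=9 (same)
Without step 2: final = m=9, p=9 (same)
Without step 3: final = m=9, p=0 (different)
Without step 4: final = m=9, p=18 (different)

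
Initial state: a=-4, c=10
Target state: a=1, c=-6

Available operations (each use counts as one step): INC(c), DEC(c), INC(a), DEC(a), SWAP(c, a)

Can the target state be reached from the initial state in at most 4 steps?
No

The target state cannot be reached within 4 steps.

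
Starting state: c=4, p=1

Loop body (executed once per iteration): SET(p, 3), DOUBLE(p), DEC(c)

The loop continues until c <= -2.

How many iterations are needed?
6

Tracing iterations:
Initial: c=4, p=1
After iteration 1: c=3, p=6
After iteration 2: c=2, p=6
After iteration 3: c=1, p=6
After iteration 4: c=0, p=6
After iteration 5: c=-1, p=6
After iteration 6: c=-2, p=6
c <= -2 now holds, so the loop exits after 6 iterations.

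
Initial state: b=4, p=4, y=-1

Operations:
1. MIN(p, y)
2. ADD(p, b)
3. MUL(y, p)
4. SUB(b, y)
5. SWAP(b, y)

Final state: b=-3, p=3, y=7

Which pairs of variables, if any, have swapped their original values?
None

Comparing initial and final values:
p: 4 → 3
b: 4 → -3
y: -1 → 7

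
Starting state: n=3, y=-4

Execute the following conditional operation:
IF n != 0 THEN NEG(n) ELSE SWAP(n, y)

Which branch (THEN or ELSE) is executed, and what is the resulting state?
Branch: THEN, Final state: n=-3, y=-4

Evaluating condition: n != 0
n = 3
Condition is True, so THEN branch executes
After NEG(n): n=-3, y=-4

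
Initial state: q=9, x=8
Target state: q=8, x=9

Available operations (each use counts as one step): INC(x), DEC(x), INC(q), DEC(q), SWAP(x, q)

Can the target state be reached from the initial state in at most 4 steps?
Yes

Path (1 step): SWAP(x, q)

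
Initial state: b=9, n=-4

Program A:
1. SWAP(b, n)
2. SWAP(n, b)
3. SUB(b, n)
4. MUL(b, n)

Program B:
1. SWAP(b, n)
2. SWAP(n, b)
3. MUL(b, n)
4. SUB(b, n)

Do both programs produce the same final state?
No

Program A final state: b=-52, n=-4
Program B final state: b=-32, n=-4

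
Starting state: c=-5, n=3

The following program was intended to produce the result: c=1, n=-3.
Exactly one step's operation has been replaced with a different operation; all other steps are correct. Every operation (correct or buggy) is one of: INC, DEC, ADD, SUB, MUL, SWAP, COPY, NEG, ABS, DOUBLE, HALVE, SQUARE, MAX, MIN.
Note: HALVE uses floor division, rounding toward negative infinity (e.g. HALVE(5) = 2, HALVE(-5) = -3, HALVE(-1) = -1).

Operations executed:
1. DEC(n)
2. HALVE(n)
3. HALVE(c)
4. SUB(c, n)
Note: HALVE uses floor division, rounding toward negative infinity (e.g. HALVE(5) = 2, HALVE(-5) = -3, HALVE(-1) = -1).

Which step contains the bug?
Step 4

Trace with buggy code:
Initial: c=-5, n=3
After step 1: c=-5, n=2
After step 2: c=-5, n=1
After step 3: c=-3, n=1
After step 4: c=-4, n=1
Actual final c=-4, n=1 ≠ expected c=1, n=-3.
Step 4 is the only position where a single-operation replacement can produce the expected result.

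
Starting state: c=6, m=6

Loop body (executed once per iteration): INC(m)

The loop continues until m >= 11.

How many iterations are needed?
5

Tracing iterations:
Initial: c=6, m=6
After iteration 1: c=6, m=7
After iteration 2: c=6, m=8
After iteration 3: c=6, m=9
After iteration 4: c=6, m=10
After iteration 5: c=6, m=11
m >= 11 now holds, so the loop exits after 5 iterations.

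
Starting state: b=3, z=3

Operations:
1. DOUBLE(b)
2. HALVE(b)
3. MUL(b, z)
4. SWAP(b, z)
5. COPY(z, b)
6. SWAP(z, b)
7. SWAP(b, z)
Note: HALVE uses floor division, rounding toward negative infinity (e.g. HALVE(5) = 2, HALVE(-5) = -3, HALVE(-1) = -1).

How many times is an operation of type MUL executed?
1

Counting MUL operations:
Step 3: MUL(b, z) ← MUL
Total: 1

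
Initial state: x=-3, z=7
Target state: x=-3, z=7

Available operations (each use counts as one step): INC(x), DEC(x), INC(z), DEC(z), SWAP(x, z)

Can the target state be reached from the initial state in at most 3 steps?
Yes

Path (0 steps): 0 steps (already at target)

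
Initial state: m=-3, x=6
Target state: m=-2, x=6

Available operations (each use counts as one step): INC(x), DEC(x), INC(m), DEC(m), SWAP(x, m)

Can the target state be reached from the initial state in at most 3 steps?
Yes

Path (1 step): INC(m)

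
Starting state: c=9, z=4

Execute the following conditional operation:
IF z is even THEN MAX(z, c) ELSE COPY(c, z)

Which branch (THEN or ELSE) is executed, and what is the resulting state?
Branch: THEN, Final state: c=9, z=9

Evaluating condition: z is even
Condition is True, so THEN branch executes
After MAX(z, c): c=9, z=9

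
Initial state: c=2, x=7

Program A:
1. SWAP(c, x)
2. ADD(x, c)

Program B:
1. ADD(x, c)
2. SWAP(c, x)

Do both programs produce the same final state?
No

Program A final state: c=7, x=9
Program B final state: c=9, x=2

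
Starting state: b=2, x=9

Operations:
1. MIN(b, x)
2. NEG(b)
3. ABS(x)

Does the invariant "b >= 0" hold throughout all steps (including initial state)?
No, violated after step 2

The invariant is violated after step 2.

State at each step:
Initial: b=2, x=9
After step 1: b=2, x=9
After step 2: b=-2, x=9
After step 3: b=-2, x=9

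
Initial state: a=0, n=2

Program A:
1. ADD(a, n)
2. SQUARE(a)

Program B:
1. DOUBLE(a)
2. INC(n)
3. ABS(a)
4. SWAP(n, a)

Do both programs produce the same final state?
No

Program A final state: a=4, n=2
Program B final state: a=3, n=0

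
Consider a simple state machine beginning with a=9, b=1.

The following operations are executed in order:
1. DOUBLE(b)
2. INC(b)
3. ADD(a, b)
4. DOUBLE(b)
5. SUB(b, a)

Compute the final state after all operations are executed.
{a: 12, b: -6}

Step-by-step execution:
Initial: a=9, b=1
After step 1 (DOUBLE(b)): a=9, b=2
After step 2 (INC(b)): a=9, b=3
After step 3 (ADD(a, b)): a=12, b=3
After step 4 (DOUBLE(b)): a=12, b=6
After step 5 (SUB(b, a)): a=12, b=-6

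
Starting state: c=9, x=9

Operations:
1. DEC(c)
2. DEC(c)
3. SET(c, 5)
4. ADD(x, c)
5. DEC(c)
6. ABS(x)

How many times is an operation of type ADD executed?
1

Counting ADD operations:
Step 4: ADD(x, c) ← ADD
Total: 1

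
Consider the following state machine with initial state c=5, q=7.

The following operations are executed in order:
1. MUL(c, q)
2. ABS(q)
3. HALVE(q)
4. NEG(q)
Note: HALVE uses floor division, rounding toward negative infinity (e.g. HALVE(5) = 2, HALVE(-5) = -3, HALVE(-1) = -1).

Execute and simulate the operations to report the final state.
{c: 35, q: -3}

Step-by-step execution:
Initial: c=5, q=7
After step 1 (MUL(c, q)): c=35, q=7
After step 2 (ABS(q)): c=35, q=7
After step 3 (HALVE(q)): c=35, q=3
After step 4 (NEG(q)): c=35, q=-3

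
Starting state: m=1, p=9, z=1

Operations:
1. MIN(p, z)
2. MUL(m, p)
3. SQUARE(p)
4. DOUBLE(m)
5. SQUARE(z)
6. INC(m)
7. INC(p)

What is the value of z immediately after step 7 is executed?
z = 1

Tracing z through execution:
Initial: z = 1
After step 1 (MIN(p, z)): z = 1
After step 2 (MUL(m, p)): z = 1
After step 3 (SQUARE(p)): z = 1
After step 4 (DOUBLE(m)): z = 1
After step 5 (SQUARE(z)): z = 1
After step 6 (INC(m)): z = 1
After step 7 (INC(p)): z = 1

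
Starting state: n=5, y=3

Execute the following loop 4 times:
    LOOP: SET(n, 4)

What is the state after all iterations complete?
n=4, y=3

Iteration trace:
Start: n=5, y=3
After iteration 1: n=4, y=3
After iteration 2: n=4, y=3
After iteration 3: n=4, y=3
After iteration 4: n=4, y=3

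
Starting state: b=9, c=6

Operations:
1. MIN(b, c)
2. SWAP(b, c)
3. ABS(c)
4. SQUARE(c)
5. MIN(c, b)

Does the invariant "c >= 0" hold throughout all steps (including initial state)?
Yes

The invariant holds at every step.

State at each step:
Initial: b=9, c=6
After step 1: b=6, c=6
After step 2: b=6, c=6
After step 3: b=6, c=6
After step 4: b=6, c=36
After step 5: b=6, c=6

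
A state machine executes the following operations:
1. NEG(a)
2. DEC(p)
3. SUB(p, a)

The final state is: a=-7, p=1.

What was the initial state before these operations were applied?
a=7, p=-5

Working backwards:
Final state: a=-7, p=1
Before step 3 (SUB(p, a)): a=-7, p=-6
Before step 2 (DEC(p)): a=-7, p=-5
Before step 1 (NEG(a)): a=7, p=-5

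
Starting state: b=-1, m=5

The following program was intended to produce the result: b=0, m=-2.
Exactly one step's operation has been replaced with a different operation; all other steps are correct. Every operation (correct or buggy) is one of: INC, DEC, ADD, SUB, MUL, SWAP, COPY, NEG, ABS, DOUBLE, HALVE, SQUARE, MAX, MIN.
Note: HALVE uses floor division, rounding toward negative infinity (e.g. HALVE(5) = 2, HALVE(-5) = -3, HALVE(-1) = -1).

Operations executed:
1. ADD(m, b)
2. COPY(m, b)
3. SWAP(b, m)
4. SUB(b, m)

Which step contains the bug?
Step 1

Trace with buggy code:
Initial: b=-1, m=5
After step 1: b=-1, m=4
After step 2: b=-1, m=-1
After step 3: b=-1, m=-1
After step 4: b=0, m=-1
Actual final b=0, m=-1 ≠ expected b=0, m=-2.
Step 1 is the only position where a single-operation replacement can produce the expected result.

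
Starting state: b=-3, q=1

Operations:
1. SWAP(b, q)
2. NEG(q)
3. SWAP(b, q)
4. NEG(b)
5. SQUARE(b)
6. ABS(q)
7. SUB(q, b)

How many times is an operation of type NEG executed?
2

Counting NEG operations:
Step 2: NEG(q) ← NEG
Step 4: NEG(b) ← NEG
Total: 2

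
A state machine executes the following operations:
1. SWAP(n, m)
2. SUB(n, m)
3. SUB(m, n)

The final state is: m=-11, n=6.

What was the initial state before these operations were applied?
m=1, n=-5

Working backwards:
Final state: m=-11, n=6
Before step 3 (SUB(m, n)): m=-5, n=6
Before step 2 (SUB(n, m)): m=-5, n=1
Before step 1 (SWAP(n, m)): m=1, n=-5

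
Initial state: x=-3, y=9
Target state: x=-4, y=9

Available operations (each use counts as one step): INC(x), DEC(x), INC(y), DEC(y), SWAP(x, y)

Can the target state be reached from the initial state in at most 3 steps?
Yes

Path (1 step): DEC(x)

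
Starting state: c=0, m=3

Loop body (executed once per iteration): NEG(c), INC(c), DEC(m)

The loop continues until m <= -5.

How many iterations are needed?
8

Tracing iterations:
Initial: c=0, m=3
After iteration 1: c=1, m=2
After iteration 2: c=0, m=1
After iteration 3: c=1, m=0
After iteration 4: c=0, m=-1
After iteration 5: c=1, m=-2
After iteration 6: c=0, m=-3
After iteration 7: c=1, m=-4
After iteration 8: c=0, m=-5
m <= -5 now holds, so the loop exits after 8 iterations.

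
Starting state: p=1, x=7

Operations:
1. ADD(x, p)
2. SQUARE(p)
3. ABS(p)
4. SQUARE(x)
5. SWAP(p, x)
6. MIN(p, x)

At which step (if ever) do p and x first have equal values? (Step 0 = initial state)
Step 6

p and x first become equal after step 6.

Comparing values at each step:
Initial: p=1, x=7
After step 1: p=1, x=8
After step 2: p=1, x=8
After step 3: p=1, x=8
After step 4: p=1, x=64
After step 5: p=64, x=1
After step 6: p=1, x=1 ← equal!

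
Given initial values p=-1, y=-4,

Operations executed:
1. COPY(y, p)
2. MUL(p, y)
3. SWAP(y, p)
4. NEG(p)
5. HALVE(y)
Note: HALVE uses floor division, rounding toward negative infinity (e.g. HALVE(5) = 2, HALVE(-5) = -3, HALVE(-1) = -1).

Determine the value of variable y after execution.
y = 0

Tracing execution:
Step 1: COPY(y, p) → y = -1
Step 2: MUL(p, y) → y = -1
Step 3: SWAP(y, p) → y = 1
Step 4: NEG(p) → y = 1
Step 5: HALVE(y) → y = 0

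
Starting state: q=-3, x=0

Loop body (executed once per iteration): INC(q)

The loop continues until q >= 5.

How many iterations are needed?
8

Tracing iterations:
Initial: q=-3, x=0
After iteration 1: q=-2, x=0
After iteration 2: q=-1, x=0
After iteration 3: q=0, x=0
After iteration 4: q=1, x=0
After iteration 5: q=2, x=0
After iteration 6: q=3, x=0
After iteration 7: q=4, x=0
After iteration 8: q=5, x=0
q >= 5 now holds, so the loop exits after 8 iterations.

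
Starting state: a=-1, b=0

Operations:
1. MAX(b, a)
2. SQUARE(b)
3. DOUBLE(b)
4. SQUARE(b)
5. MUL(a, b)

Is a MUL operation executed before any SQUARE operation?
No

First MUL: step 5
First SQUARE: step 2
Since 5 > 2, SQUARE comes first.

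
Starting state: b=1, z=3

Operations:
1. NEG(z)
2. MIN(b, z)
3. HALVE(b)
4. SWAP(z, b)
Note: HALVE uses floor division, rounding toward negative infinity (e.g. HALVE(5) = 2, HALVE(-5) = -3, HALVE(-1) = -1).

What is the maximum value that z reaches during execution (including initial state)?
3

Values of z at each step:
Initial: z = 3 ← maximum
After step 1: z = -3
After step 2: z = -3
After step 3: z = -3
After step 4: z = -2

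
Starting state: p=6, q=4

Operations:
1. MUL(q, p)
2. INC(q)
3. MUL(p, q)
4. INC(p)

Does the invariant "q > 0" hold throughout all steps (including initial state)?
Yes

The invariant holds at every step.

State at each step:
Initial: p=6, q=4
After step 1: p=6, q=24
After step 2: p=6, q=25
After step 3: p=150, q=25
After step 4: p=151, q=25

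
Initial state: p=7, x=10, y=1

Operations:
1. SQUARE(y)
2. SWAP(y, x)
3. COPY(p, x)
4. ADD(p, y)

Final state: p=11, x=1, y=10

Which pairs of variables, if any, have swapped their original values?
(x, y)

Comparing initial and final values:
x: 10 → 1
y: 1 → 10
p: 7 → 11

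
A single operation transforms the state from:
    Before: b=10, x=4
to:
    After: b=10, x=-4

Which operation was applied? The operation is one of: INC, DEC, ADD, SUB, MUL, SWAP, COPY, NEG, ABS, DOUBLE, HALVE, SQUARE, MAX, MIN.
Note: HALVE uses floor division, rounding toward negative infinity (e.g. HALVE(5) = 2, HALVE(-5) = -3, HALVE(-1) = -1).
NEG(x)

Analyzing the change:
Before: b=10, x=4
After: b=10, x=-4
Variable x changed from 4 to -4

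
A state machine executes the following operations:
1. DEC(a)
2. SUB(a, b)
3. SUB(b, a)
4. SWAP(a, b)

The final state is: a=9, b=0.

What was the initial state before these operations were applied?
a=10, b=9

Working backwards:
Final state: a=9, b=0
Before step 4 (SWAP(a, b)): a=0, b=9
Before step 3 (SUB(b, a)): a=0, b=9
Before step 2 (SUB(a, b)): a=9, b=9
Before step 1 (DEC(a)): a=10, b=9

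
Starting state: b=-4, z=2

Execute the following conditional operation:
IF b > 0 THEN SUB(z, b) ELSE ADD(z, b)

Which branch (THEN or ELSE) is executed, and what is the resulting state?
Branch: ELSE, Final state: b=-4, z=-2

Evaluating condition: b > 0
b = -4
Condition is False, so ELSE branch executes
After ADD(z, b): b=-4, z=-2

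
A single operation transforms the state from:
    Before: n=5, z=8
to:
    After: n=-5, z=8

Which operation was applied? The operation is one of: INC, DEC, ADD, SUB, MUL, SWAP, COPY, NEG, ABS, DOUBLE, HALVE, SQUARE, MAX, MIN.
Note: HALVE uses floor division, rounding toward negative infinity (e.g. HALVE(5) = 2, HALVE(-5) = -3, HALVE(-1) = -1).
NEG(n)

Analyzing the change:
Before: n=5, z=8
After: n=-5, z=8
Variable n changed from 5 to -5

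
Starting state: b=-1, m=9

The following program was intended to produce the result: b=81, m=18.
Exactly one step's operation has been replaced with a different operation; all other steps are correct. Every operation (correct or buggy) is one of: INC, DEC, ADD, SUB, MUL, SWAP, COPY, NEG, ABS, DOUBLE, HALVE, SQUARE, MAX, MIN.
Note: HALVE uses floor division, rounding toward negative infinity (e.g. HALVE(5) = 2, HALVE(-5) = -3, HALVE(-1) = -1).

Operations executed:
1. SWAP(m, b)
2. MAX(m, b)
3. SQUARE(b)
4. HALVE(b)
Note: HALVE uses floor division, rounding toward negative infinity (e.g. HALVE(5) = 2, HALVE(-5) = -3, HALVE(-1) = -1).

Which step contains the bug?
Step 4

Trace with buggy code:
Initial: b=-1, m=9
After step 1: b=9, m=-1
After step 2: b=9, m=9
After step 3: b=81, m=9
After step 4: b=40, m=9
Actual final b=40, m=9 ≠ expected b=81, m=18.
Step 4 is the only position where a single-operation replacement can produce the expected result.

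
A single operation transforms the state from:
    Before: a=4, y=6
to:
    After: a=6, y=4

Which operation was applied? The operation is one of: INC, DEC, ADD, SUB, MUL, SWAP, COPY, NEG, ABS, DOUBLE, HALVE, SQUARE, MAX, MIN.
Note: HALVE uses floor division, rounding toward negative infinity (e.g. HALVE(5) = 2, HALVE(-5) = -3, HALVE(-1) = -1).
SWAP(a, y)

Analyzing the change:
Before: a=4, y=6
After: a=6, y=4
Variable a changed from 4 to 6
Variable y changed from 6 to 4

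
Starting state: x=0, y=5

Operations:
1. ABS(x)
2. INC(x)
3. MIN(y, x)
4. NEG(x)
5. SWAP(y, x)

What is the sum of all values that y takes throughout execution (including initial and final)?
16

Values of y at each step:
Initial: y = 5
After step 1: y = 5
After step 2: y = 5
After step 3: y = 1
After step 4: y = 1
After step 5: y = -1
Sum = 5 + 5 + 5 + 1 + 1 + -1 = 16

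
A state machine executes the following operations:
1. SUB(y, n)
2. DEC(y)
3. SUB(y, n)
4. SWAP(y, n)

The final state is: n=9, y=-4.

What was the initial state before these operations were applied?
n=-4, y=2

Working backwards:
Final state: n=9, y=-4
Before step 4 (SWAP(y, n)): n=-4, y=9
Before step 3 (SUB(y, n)): n=-4, y=5
Before step 2 (DEC(y)): n=-4, y=6
Before step 1 (SUB(y, n)): n=-4, y=2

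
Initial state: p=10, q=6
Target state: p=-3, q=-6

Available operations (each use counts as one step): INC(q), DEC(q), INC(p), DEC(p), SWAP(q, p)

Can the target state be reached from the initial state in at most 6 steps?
No

The target state cannot be reached within 6 steps.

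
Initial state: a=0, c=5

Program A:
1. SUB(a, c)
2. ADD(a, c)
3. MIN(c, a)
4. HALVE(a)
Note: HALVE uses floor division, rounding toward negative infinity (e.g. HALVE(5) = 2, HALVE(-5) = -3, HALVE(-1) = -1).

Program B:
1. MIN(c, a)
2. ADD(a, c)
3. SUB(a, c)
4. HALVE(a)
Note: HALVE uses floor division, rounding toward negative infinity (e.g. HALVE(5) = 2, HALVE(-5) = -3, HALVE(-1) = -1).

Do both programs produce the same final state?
Yes

Program A final state: a=0, c=0
Program B final state: a=0, c=0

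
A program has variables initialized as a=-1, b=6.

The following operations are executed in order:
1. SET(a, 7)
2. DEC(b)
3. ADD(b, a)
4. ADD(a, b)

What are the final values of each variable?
{a: 19, b: 12}

Step-by-step execution:
Initial: a=-1, b=6
After step 1 (SET(a, 7)): a=7, b=6
After step 2 (DEC(b)): a=7, b=5
After step 3 (ADD(b, a)): a=7, b=12
After step 4 (ADD(a, b)): a=19, b=12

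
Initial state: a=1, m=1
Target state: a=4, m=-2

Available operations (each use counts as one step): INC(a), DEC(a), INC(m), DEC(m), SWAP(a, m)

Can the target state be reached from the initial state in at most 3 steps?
No

The target state cannot be reached within 3 steps.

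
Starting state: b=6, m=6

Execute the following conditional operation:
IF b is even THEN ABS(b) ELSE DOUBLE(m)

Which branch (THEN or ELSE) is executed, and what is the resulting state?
Branch: THEN, Final state: b=6, m=6

Evaluating condition: b is even
Condition is True, so THEN branch executes
After ABS(b): b=6, m=6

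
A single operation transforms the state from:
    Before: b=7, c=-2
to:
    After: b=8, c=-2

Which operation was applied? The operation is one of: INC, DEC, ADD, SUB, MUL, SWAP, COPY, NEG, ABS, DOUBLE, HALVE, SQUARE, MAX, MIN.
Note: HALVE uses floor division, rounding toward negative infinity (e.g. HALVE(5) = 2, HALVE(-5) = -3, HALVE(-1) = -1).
INC(b)

Analyzing the change:
Before: b=7, c=-2
After: b=8, c=-2
Variable b changed from 7 to 8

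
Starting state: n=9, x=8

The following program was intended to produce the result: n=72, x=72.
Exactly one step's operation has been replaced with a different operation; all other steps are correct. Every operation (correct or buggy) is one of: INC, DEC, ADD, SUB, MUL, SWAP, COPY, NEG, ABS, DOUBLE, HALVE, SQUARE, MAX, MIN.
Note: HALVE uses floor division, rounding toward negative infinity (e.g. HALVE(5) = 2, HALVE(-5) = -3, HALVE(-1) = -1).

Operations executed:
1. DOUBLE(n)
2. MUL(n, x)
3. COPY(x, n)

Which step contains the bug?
Step 1

Trace with buggy code:
Initial: n=9, x=8
After step 1: n=18, x=8
After step 2: n=144, x=8
After step 3: n=144, x=144
Actual final n=144, x=144 ≠ expected n=72, x=72.
Step 1 is the only position where a single-operation replacement can produce the expected result.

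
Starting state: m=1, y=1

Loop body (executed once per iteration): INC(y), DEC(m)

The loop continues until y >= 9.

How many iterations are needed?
8

Tracing iterations:
Initial: m=1, y=1
After iteration 1: m=0, y=2
After iteration 2: m=-1, y=3
After iteration 3: m=-2, y=4
After iteration 4: m=-3, y=5
After iteration 5: m=-4, y=6
After iteration 6: m=-5, y=7
After iteration 7: m=-6, y=8
After iteration 8: m=-7, y=9
y >= 9 now holds, so the loop exits after 8 iterations.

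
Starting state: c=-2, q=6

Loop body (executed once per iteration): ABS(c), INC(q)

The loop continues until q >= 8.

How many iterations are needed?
2

Tracing iterations:
Initial: c=-2, q=6
After iteration 1: c=2, q=7
After iteration 2: c=2, q=8
q >= 8 now holds, so the loop exits after 2 iterations.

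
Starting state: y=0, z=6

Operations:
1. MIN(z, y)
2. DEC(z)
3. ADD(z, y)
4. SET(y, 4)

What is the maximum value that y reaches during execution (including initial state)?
4

Values of y at each step:
Initial: y = 0
After step 1: y = 0
After step 2: y = 0
After step 3: y = 0
After step 4: y = 4 ← maximum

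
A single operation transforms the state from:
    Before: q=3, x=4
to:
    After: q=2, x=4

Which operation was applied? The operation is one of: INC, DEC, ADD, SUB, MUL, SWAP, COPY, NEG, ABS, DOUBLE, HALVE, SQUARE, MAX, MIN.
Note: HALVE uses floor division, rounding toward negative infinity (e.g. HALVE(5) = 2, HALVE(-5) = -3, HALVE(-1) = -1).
DEC(q)

Analyzing the change:
Before: q=3, x=4
After: q=2, x=4
Variable q changed from 3 to 2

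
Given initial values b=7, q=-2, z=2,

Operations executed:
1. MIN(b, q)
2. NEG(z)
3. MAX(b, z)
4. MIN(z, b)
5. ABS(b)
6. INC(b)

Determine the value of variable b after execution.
b = 3

Tracing execution:
Step 1: MIN(b, q) → b = -2
Step 2: NEG(z) → b = -2
Step 3: MAX(b, z) → b = -2
Step 4: MIN(z, b) → b = -2
Step 5: ABS(b) → b = 2
Step 6: INC(b) → b = 3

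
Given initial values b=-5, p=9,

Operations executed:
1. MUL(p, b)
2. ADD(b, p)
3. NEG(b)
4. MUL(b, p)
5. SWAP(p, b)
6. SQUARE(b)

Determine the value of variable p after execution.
p = -2250

Tracing execution:
Step 1: MUL(p, b) → p = -45
Step 2: ADD(b, p) → p = -45
Step 3: NEG(b) → p = -45
Step 4: MUL(b, p) → p = -45
Step 5: SWAP(p, b) → p = -2250
Step 6: SQUARE(b) → p = -2250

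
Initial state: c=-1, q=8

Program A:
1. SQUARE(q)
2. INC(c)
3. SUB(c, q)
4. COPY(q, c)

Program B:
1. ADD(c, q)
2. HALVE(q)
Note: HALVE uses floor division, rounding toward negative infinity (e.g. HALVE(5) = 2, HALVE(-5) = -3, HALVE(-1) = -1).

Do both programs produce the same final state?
No

Program A final state: c=-64, q=-64
Program B final state: c=7, q=4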